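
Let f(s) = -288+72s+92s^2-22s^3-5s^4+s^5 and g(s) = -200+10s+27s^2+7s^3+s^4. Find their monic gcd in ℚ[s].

Euclidean algorithm in ℚ[s]:
  s^5-5s^4-22s^3+92s^2+72s-288 = (s-12)(s^4+7s^3+27s^2+10s-200) + (35s^3+406s^2+392s-2688)
  s^4+7s^3+27s^2+10s-200 = ((1/35)s-23/175)(35s^3+406s^2+392s-2688) + ((1729/25)s^2+(3458/25)s-13832/25)
  35s^3+406s^2+392s-2688 = ((125/247)s+1200/247)((1729/25)s^2+(3458/25)s-13832/25) + (0)
Last nonzero remainder: (1729/25)s^2+(3458/25)s-13832/25. Dividing through by 1729/25 gives the monic gcd s^2+2s-8.

-8+2s+s^2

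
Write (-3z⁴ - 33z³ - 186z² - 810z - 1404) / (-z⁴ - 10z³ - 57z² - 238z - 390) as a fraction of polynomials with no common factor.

Euclidean algorithm in ℚ[z]:
  -3z⁴ - 33z³ - 186z² - 810z - 1404 = (3)(-z⁴ - 10z³ - 57z² - 238z - 390) + (-3z³ - 15z² - 96z - 234)
  -z⁴ - 10z³ - 57z² - 238z - 390 = ((1/3)z + 5/3)(-3z³ - 15z² - 96z - 234) + (0)
Last nonzero remainder: -3z³ - 15z² - 96z - 234. Dividing through by -3 gives the monic gcd z³ + 5z² + 32z + 78.
Cancel z³ + 5z² + 32z + 78 from numerator and denominator to get the reduced form.

(3z + 18)/(z + 5)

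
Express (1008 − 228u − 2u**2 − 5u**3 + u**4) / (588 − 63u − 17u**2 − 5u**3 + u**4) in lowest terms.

By polynomial division,
  u**4 − 5u**3 − 2u**2 − 228u + 1008 = (u**4 − 5u**3 − 17u**2 − 63u + 588) + (15u**2 − 165u + 420)
  u**4 − 5u**3 − 17u**2 − 63u + 588 = ((1/15)u**2 + (2/5)u + 7/5)(15u**2 − 165u + 420) + (0)
Last nonzero remainder: 15u**2 − 165u + 420. Dividing through by 15 gives the monic gcd u**2 − 11u + 28.
Cancel u**2 − 11u + 28 from numerator and denominator to get the reduced form.

(36 + 6u + u**2)/(21 + 6u + u**2)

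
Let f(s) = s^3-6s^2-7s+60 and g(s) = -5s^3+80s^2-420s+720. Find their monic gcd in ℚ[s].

s-4

Euclidean algorithm in ℚ[s]:
  s^3-6s^2-7s+60 = (-1/5)(-5s^3+80s^2-420s+720) + (10s^2-91s+204)
  -5s^3+80s^2-420s+720 = (-(1/2)s+69/20)(10s^2-91s+204) + (-(81/20)s+81/5)
  10s^2-91s+204 = (-(200/81)s+340/27)(-(81/20)s+81/5) + (0)
Last nonzero remainder: -(81/20)s+81/5. Dividing through by -81/20 gives the monic gcd s-4.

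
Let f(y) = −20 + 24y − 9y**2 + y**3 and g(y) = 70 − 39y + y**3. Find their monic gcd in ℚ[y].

By polynomial division,
  y**3 − 9y**2 + 24y − 20 = (y**3 − 39y + 70) + (−9y**2 + 63y − 90)
  y**3 − 39y + 70 = (−(1/9)y − 7/9)(−9y**2 + 63y − 90) + (0)
Last nonzero remainder: −9y**2 + 63y − 90. Dividing through by −9 gives the monic gcd y**2 − 7y + 10.

10 − 7y + y**2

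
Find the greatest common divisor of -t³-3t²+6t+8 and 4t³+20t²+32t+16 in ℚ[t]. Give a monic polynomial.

Euclidean algorithm in ℚ[t]:
  -t³-3t²+6t+8 = (-1/4)(4t³+20t²+32t+16) + (2t²+14t+12)
  4t³+20t²+32t+16 = (2t-4)(2t²+14t+12) + (64t+64)
  2t²+14t+12 = ((1/32)t+3/16)(64t+64) + (0)
Last nonzero remainder: 64t+64. Dividing through by 64 gives the monic gcd t+1.

t+1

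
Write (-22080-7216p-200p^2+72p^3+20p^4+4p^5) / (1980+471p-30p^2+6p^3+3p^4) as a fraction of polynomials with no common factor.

Apply the Euclidean algorithm:
  4p^5+20p^4+72p^3-200p^2-7216p-22080 = ((4/3)p+4)(3p^4+6p^3-30p^2+471p+1980) + (88p^3-708p^2-11740p-30000)
  3p^4+6p^3-30p^2+471p+1980 = ((3/88)p+663/1936)(88p^3-708p^2-11740p-30000) + ((296541/484)p^2+(2668869/484)p+1482705/121)
  88p^3-708p^2-11740p-30000 = ((42592/296541)p-242000/98847)((296541/484)p^2+(2668869/484)p+1482705/121) + (0)
Last nonzero remainder: (296541/484)p^2+(2668869/484)p+1482705/121. Dividing through by 296541/484 gives the monic gcd p^2+9p+20.
Cancel p^2+9p+20 from numerator and denominator to get the reduced form.

(-1104+136p-16p^2+4p^3)/(99-21p+3p^2)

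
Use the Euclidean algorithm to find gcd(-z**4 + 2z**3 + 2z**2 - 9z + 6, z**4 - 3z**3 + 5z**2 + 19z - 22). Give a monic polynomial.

z**2 + z - 2

Apply the Euclidean algorithm:
  -z**4 + 2z**3 + 2z**2 - 9z + 6 = (-1)(z**4 - 3z**3 + 5z**2 + 19z - 22) + (-z**3 + 7z**2 + 10z - 16)
  z**4 - 3z**3 + 5z**2 + 19z - 22 = (-z - 4)(-z**3 + 7z**2 + 10z - 16) + (43z**2 + 43z - 86)
  -z**3 + 7z**2 + 10z - 16 = (-(1/43)z + 8/43)(43z**2 + 43z - 86) + (0)
Last nonzero remainder: 43z**2 + 43z - 86. Dividing through by 43 gives the monic gcd z**2 + z - 2.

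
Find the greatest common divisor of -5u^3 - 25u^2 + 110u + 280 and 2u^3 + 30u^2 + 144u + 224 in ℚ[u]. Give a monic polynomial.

Apply the Euclidean algorithm:
  -5u^3 - 25u^2 + 110u + 280 = (-5/2)(2u^3 + 30u^2 + 144u + 224) + (50u^2 + 470u + 840)
  2u^3 + 30u^2 + 144u + 224 = ((1/25)u + 28/125)(50u^2 + 470u + 840) + ((128/25)u + 896/25)
  50u^2 + 470u + 840 = ((625/64)u + 375/16)((128/25)u + 896/25) + (0)
Last nonzero remainder: (128/25)u + 896/25. Dividing through by 128/25 gives the monic gcd u + 7.

u + 7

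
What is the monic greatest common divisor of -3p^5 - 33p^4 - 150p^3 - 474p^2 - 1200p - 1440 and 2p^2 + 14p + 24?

p^2 + 7p + 12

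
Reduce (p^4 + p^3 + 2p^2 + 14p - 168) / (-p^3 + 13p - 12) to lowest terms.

(-p^2 - 14)/(p - 1)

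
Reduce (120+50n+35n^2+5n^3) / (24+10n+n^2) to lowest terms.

Euclidean algorithm in ℚ[n]:
  5n^3+35n^2+50n+120 = (5n−15)(n^2+10n+24) + (80n+480)
  n^2+10n+24 = ((1/80)n+1/20)(80n+480) + (0)
Last nonzero remainder: 80n+480. Dividing through by 80 gives the monic gcd n+6.
Cancel n+6 from numerator and denominator to get the reduced form.

(20+5n+5n^2)/(4+n)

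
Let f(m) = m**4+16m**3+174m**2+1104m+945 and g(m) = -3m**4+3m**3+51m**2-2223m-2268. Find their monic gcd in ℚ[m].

m**2+10m+9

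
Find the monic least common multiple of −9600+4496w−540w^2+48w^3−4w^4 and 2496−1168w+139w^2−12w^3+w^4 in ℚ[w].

249600−119296w+17564w^2−2507w^3+251w^4−13w^5+w^6

Repeated division with remainder:
  −4w^4+48w^3−540w^2+4496w−9600 = (−4)(w^4−12w^3+139w^2−1168w+2496) + (16w^2−176w+384)
  w^4−12w^3+139w^2−1168w+2496 = ((1/16)w^2−(1/16)w+13/2)(16w^2−176w+384) + (0)
Last nonzero remainder: 16w^2−176w+384. Dividing through by 16 gives the monic gcd w^2−11w+24.
Then lcm(f, g) = f·g / gcd(f, g); expanding and making the result monic gives the answer.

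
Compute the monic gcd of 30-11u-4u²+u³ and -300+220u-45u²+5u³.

-2+u

Repeated division with remainder:
  u³-4u²-11u+30 = (1/5)(5u³-45u²+220u-300) + (5u²-55u+90)
  5u³-45u²+220u-300 = (u+2)(5u²-55u+90) + (240u-480)
  5u²-55u+90 = ((1/48)u-3/16)(240u-480) + (0)
Last nonzero remainder: 240u-480. Dividing through by 240 gives the monic gcd u-2.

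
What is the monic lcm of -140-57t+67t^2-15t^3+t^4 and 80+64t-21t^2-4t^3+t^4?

Euclidean algorithm in ℚ[t]:
  t^4-15t^3+67t^2-57t-140 = (t^4-4t^3-21t^2+64t+80) + (-11t^3+88t^2-121t-220)
  t^4-4t^3-21t^2+64t+80 = (-(1/11)t-4/11)(-11t^3+88t^2-121t-220) + (0)
Last nonzero remainder: -11t^3+88t^2-121t-220. Dividing through by -11 gives the monic gcd t^3-8t^2+11t+20.
Then lcm(f, g) = f·g / gcd(f, g); expanding and making the result monic gives the answer.

-560-368t+211t^2+7t^3-11t^4+t^5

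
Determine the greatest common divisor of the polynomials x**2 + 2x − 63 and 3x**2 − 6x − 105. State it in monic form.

x − 7

Repeated division with remainder:
  x**2 + 2x − 63 = (1/3)(3x**2 − 6x − 105) + (4x − 28)
  3x**2 − 6x − 105 = ((3/4)x + 15/4)(4x − 28) + (0)
Last nonzero remainder: 4x − 28. Dividing through by 4 gives the monic gcd x − 7.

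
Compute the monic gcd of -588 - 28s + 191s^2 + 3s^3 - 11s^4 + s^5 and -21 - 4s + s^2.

-21 - 4s + s^2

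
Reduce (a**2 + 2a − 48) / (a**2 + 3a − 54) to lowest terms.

Apply the Euclidean algorithm:
  a**2 + 2a − 48 = (a**2 + 3a − 54) + (−a + 6)
  a**2 + 3a − 54 = (−a − 9)(−a + 6) + (0)
Last nonzero remainder: −a + 6. Dividing through by −1 gives the monic gcd a − 6.
Cancel a − 6 from numerator and denominator to get the reduced form.

(a + 8)/(a + 9)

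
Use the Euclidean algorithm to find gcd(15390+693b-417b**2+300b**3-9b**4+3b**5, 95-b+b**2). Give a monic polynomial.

95-b+b**2

Euclidean algorithm in ℚ[b]:
  3b**5-9b**4+300b**3-417b**2+693b+15390 = (3b**3-6b**2+9b+162)(b**2-b+95) + (0)
The last nonzero remainder b**2-b+95 is already monic.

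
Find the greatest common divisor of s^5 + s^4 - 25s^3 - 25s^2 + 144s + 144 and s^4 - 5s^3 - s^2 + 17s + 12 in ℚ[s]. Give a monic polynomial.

s^3 - 6s^2 + 5s + 12

Repeated division with remainder:
  s^5 + s^4 - 25s^3 - 25s^2 + 144s + 144 = (s + 6)(s^4 - 5s^3 - s^2 + 17s + 12) + (6s^3 - 36s^2 + 30s + 72)
  s^4 - 5s^3 - s^2 + 17s + 12 = ((1/6)s + 1/6)(6s^3 - 36s^2 + 30s + 72) + (0)
Last nonzero remainder: 6s^3 - 36s^2 + 30s + 72. Dividing through by 6 gives the monic gcd s^3 - 6s^2 + 5s + 12.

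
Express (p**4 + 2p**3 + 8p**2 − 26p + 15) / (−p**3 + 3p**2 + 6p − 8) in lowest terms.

(−p**3 − 3p**2 − 11p + 15)/(p**2 − 2p − 8)

Apply the Euclidean algorithm:
  p**4 + 2p**3 + 8p**2 − 26p + 15 = (−p − 5)(−p**3 + 3p**2 + 6p − 8) + (29p**2 − 4p − 25)
  −p**3 + 3p**2 + 6p − 8 = (−(1/29)p + 83/841)(29p**2 − 4p − 25) + ((4653/841)p − 4653/841)
  29p**2 − 4p − 25 = ((24389/4653)p + 21025/4653)((4653/841)p − 4653/841) + (0)
Last nonzero remainder: (4653/841)p − 4653/841. Dividing through by 4653/841 gives the monic gcd p − 1.
Cancel p − 1 from numerator and denominator to get the reduced form.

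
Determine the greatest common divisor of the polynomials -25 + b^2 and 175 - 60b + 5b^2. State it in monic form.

-5 + b

Repeated division with remainder:
  b^2 - 25 = (1/5)(5b^2 - 60b + 175) + (12b - 60)
  5b^2 - 60b + 175 = ((5/12)b - 35/12)(12b - 60) + (0)
Last nonzero remainder: 12b - 60. Dividing through by 12 gives the monic gcd b - 5.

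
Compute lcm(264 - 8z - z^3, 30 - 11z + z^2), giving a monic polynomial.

By polynomial division,
  -z^3 - 8z + 264 = (-z - 11)(z^2 - 11z + 30) + (-99z + 594)
  z^2 - 11z + 30 = (-(1/99)z + 5/99)(-99z + 594) + (0)
Last nonzero remainder: -99z + 594. Dividing through by -99 gives the monic gcd z - 6.
Then lcm(f, g) = f·g / gcd(f, g); expanding and making the result monic gives the answer.

1320 - 304z + 8z^2 - 5z^3 + z^4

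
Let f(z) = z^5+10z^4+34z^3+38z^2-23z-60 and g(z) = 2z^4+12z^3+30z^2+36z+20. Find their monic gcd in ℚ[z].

By polynomial division,
  z^5+10z^4+34z^3+38z^2-23z-60 = ((1/2)z+2)(2z^4+12z^3+30z^2+36z+20) + (-5z^3-40z^2-105z-100)
  2z^4+12z^3+30z^2+36z+20 = (-(2/5)z+4/5)(-5z^3-40z^2-105z-100) + (20z^2+80z+100)
  -5z^3-40z^2-105z-100 = (-(1/4)z-1)(20z^2+80z+100) + (0)
Last nonzero remainder: 20z^2+80z+100. Dividing through by 20 gives the monic gcd z^2+4z+5.

z^2+4z+5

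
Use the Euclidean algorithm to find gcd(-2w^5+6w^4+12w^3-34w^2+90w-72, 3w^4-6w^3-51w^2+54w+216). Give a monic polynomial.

w^2-w-12

Euclidean algorithm in ℚ[w]:
  -2w^5+6w^4+12w^3-34w^2+90w-72 = (-(2/3)w+2/3)(3w^4-6w^3-51w^2+54w+216) + (-18w^3+36w^2+198w-216)
  3w^4-6w^3-51w^2+54w+216 = (-(1/6)w)(-18w^3+36w^2+198w-216) + (-18w^2+18w+216)
  -18w^3+36w^2+198w-216 = (w-1)(-18w^2+18w+216) + (0)
Last nonzero remainder: -18w^2+18w+216. Dividing through by -18 gives the monic gcd w^2-w-12.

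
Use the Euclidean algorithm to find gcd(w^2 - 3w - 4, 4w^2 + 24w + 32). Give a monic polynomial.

Euclidean algorithm in ℚ[w]:
  w^2 - 3w - 4 = (1/4)(4w^2 + 24w + 32) + (-9w - 12)
  4w^2 + 24w + 32 = (-(4/9)w - 56/27)(-9w - 12) + (64/9)
  -9w - 12 = (-(81/64)w - 27/16)(64/9) + (0)
The last nonzero remainder is the constant 64/9, so the polynomials are coprime and gcd = 1.

1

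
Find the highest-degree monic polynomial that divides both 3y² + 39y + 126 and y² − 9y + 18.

1

Apply the Euclidean algorithm:
  3y² + 39y + 126 = (3)(y² − 9y + 18) + (66y + 72)
  y² − 9y + 18 = ((1/66)y − 37/242)(66y + 72) + (3510/121)
  66y + 72 = ((1331/585)y + 484/195)(3510/121) + (0)
The last nonzero remainder is the constant 3510/121, so the polynomials are coprime and gcd = 1.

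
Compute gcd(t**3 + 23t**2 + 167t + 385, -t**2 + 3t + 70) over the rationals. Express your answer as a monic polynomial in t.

t + 7

By polynomial division,
  t**3 + 23t**2 + 167t + 385 = (-t - 26)(-t**2 + 3t + 70) + (315t + 2205)
  -t**2 + 3t + 70 = (-(1/315)t + 2/63)(315t + 2205) + (0)
Last nonzero remainder: 315t + 2205. Dividing through by 315 gives the monic gcd t + 7.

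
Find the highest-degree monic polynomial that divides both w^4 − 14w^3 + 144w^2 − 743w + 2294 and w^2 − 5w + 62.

Apply the Euclidean algorithm:
  w^4 − 14w^3 + 144w^2 − 743w + 2294 = (w^2 − 9w + 37)(w^2 − 5w + 62) + (0)
The last nonzero remainder w^2 − 5w + 62 is already monic.

w^2 − 5w + 62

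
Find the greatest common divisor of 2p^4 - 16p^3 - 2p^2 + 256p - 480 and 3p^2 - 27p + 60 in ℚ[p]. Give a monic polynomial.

p^2 - 9p + 20

Apply the Euclidean algorithm:
  2p^4 - 16p^3 - 2p^2 + 256p - 480 = ((2/3)p^2 + (2/3)p - 8)(3p^2 - 27p + 60) + (0)
Last nonzero remainder: 3p^2 - 27p + 60. Dividing through by 3 gives the monic gcd p^2 - 9p + 20.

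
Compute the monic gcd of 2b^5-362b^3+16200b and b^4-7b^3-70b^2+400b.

Apply the Euclidean algorithm:
  2b^5-362b^3+16200b = (2b+14)(b^4-7b^3-70b^2+400b) + (-124b^3+180b^2+10600b)
  b^4-7b^3-70b^2+400b = (-(1/124)b+43/961)(-124b^3+180b^2+10600b) + ((7140/961)b^2-(71400/961)b)
  -124b^3+180b^2+10600b = (-(29791/1785)b-50933/357)((7140/961)b^2-(71400/961)b) + (0)
Last nonzero remainder: (7140/961)b^2-(71400/961)b. Dividing through by 7140/961 gives the monic gcd b^2-10b.

b^2-10b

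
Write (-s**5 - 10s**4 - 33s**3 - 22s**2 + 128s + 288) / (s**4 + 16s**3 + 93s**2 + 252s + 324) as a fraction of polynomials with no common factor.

(-s**3 - 6s**2 + 32)/(s**2 + 12s + 36)

Repeated division with remainder:
  -s**5 - 10s**4 - 33s**3 - 22s**2 + 128s + 288 = (-s + 6)(s**4 + 16s**3 + 93s**2 + 252s + 324) + (-36s**3 - 328s**2 - 1060s - 1656)
  s**4 + 16s**3 + 93s**2 + 252s + 324 = (-(1/36)s - 31/162)(-36s**3 - 328s**2 - 1060s - 1656) + ((64/81)s**2 + (256/81)s + 64/9)
  -36s**3 - 328s**2 - 1060s - 1656 = (-(729/16)s - 1863/8)((64/81)s**2 + (256/81)s + 64/9) + (0)
Last nonzero remainder: (64/81)s**2 + (256/81)s + 64/9. Dividing through by 64/81 gives the monic gcd s**2 + 4s + 9.
Cancel s**2 + 4s + 9 from numerator and denominator to get the reduced form.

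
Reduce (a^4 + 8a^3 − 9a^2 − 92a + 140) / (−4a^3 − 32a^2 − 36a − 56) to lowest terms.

Euclidean algorithm in ℚ[a]:
  a^4 + 8a^3 − 9a^2 − 92a + 140 = (−(1/4)a)(−4a^3 − 32a^2 − 36a − 56) + (−18a^2 − 106a + 140)
  −4a^3 − 32a^2 − 36a − 56 = ((2/9)a + 38/81)(−18a^2 − 106a + 140) + (−(1408/81)a − 9856/81)
  −18a^2 − 106a + 140 = ((729/704)a − 405/352)(−(1408/81)a − 9856/81) + (0)
Last nonzero remainder: −(1408/81)a − 9856/81. Dividing through by −1408/81 gives the monic gcd a + 7.
Cancel a + 7 from numerator and denominator to get the reduced form.

(−a^3 − a^2 + 16a − 20)/(4a^2 + 4a + 8)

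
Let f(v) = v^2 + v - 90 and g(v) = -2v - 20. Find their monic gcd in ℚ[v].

v + 10

Apply the Euclidean algorithm:
  v^2 + v - 90 = (-(1/2)v + 9/2)(-2v - 20) + (0)
Last nonzero remainder: -2v - 20. Dividing through by -2 gives the monic gcd v + 10.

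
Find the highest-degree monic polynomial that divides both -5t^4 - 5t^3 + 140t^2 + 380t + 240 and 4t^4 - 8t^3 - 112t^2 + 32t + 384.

Euclidean algorithm in ℚ[t]:
  -5t^4 - 5t^3 + 140t^2 + 380t + 240 = (-5/4)(4t^4 - 8t^3 - 112t^2 + 32t + 384) + (-15t^3 + 420t + 720)
  4t^4 - 8t^3 - 112t^2 + 32t + 384 = (-(4/15)t + 8/15)(-15t^3 + 420t + 720) + (0)
Last nonzero remainder: -15t^3 + 420t + 720. Dividing through by -15 gives the monic gcd t^3 - 28t - 48.

t^3 - 28t - 48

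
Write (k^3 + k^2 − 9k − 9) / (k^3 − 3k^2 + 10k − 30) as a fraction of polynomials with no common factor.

(k^2 + 4k + 3)/(k^2 + 10)

Euclidean algorithm in ℚ[k]:
  k^3 + k^2 − 9k − 9 = (k^3 − 3k^2 + 10k − 30) + (4k^2 − 19k + 21)
  k^3 − 3k^2 + 10k − 30 = ((1/4)k + 7/16)(4k^2 − 19k + 21) + ((209/16)k − 627/16)
  4k^2 − 19k + 21 = ((64/209)k − 112/209)((209/16)k − 627/16) + (0)
Last nonzero remainder: (209/16)k − 627/16. Dividing through by 209/16 gives the monic gcd k − 3.
Cancel k − 3 from numerator and denominator to get the reduced form.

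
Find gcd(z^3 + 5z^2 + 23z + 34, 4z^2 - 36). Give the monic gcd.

Euclidean algorithm in ℚ[z]:
  z^3 + 5z^2 + 23z + 34 = ((1/4)z + 5/4)(4z^2 - 36) + (32z + 79)
  4z^2 - 36 = ((1/8)z - 79/256)(32z + 79) + (-2975/256)
  32z + 79 = (-(8192/2975)z - 20224/2975)(-2975/256) + (0)
The last nonzero remainder is the constant -2975/256, so the polynomials are coprime and gcd = 1.

1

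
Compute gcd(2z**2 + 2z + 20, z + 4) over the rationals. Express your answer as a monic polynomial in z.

1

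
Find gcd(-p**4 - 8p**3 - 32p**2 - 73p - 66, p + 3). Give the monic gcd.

Repeated division with remainder:
  -p**4 - 8p**3 - 32p**2 - 73p - 66 = (-p**3 - 5p**2 - 17p - 22)(p + 3) + (0)
The last nonzero remainder p + 3 is already monic.

p + 3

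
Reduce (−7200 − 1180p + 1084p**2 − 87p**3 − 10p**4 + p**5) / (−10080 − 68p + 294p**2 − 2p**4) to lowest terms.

Apply the Euclidean algorithm:
  p**5 − 10p**4 − 87p**3 + 1084p**2 − 1180p − 7200 = (−(1/2)p + 5)(−2p**4 + 294p**2 − 68p − 10080) + (60p**3 − 420p**2 − 5880p + 43200)
  −2p**4 + 294p**2 − 68p − 10080 = (−(1/30)p − 7/30)(60p**3 − 420p**2 − 5880p + 43200) + (0)
Last nonzero remainder: 60p**3 − 420p**2 − 5880p + 43200. Dividing through by 60 gives the monic gcd p**3 − 7p**2 − 98p + 720.
Cancel p**3 − 7p**2 − 98p + 720 from numerator and denominator to get the reduced form.

(10 + 3p − p**2)/(14 + 2p)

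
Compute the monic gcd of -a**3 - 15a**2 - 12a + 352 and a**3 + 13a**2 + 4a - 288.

a**2 + 4a - 32

Euclidean algorithm in ℚ[a]:
  -a**3 - 15a**2 - 12a + 352 = (-1)(a**3 + 13a**2 + 4a - 288) + (-2a**2 - 8a + 64)
  a**3 + 13a**2 + 4a - 288 = (-(1/2)a - 9/2)(-2a**2 - 8a + 64) + (0)
Last nonzero remainder: -2a**2 - 8a + 64. Dividing through by -2 gives the monic gcd a**2 + 4a - 32.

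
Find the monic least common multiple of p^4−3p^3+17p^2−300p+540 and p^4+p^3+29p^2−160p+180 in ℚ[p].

p^5−5p^4+23p^3−334p^2+1140p−1080

By polynomial division,
  p^4−3p^3+17p^2−300p+540 = (p^4+p^3+29p^2−160p+180) + (−4p^3−12p^2−140p+360)
  p^4+p^3+29p^2−160p+180 = (−(1/4)p+1/2)(−4p^3−12p^2−140p+360) + (0)
Last nonzero remainder: −4p^3−12p^2−140p+360. Dividing through by −4 gives the monic gcd p^3+3p^2+35p−90.
Then lcm(f, g) = f·g / gcd(f, g); expanding and making the result monic gives the answer.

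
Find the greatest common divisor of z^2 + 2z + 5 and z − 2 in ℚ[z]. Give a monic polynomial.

Apply the Euclidean algorithm:
  z^2 + 2z + 5 = (z + 4)(z − 2) + (13)
  z − 2 = ((1/13)z − 2/13)(13) + (0)
The last nonzero remainder is the constant 13, so the polynomials are coprime and gcd = 1.

1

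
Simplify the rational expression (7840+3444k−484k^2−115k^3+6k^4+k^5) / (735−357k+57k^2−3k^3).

(−160−116k−20k^2−k^3)/(−15+3k)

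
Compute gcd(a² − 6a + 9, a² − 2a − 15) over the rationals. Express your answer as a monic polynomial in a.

1

Euclidean algorithm in ℚ[a]:
  a² − 6a + 9 = (a² − 2a − 15) + (−4a + 24)
  a² − 2a − 15 = (−(1/4)a − 1)(−4a + 24) + (9)
  −4a + 24 = (−(4/9)a + 8/3)(9) + (0)
The last nonzero remainder is the constant 9, so the polynomials are coprime and gcd = 1.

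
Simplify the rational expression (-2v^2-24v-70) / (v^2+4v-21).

(-2v-10)/(v-3)

Repeated division with remainder:
  -2v^2-24v-70 = (-2)(v^2+4v-21) + (-16v-112)
  v^2+4v-21 = (-(1/16)v+3/16)(-16v-112) + (0)
Last nonzero remainder: -16v-112. Dividing through by -16 gives the monic gcd v+7.
Cancel v+7 from numerator and denominator to get the reduced form.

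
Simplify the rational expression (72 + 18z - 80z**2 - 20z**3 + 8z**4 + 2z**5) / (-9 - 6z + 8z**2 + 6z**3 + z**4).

By polynomial division,
  2z**5 + 8z**4 - 20z**3 - 80z**2 + 18z + 72 = (2z - 4)(z**4 + 6z**3 + 8z**2 - 6z - 9) + (-12z**3 - 36z**2 + 12z + 36)
  z**4 + 6z**3 + 8z**2 - 6z - 9 = (-(1/12)z - 1/4)(-12z**3 - 36z**2 + 12z + 36) + (0)
Last nonzero remainder: -12z**3 - 36z**2 + 12z + 36. Dividing through by -12 gives the monic gcd z**3 + 3z**2 - z - 3.
Cancel z**3 + 3z**2 - z - 3 from numerator and denominator to get the reduced form.

(-24 + 2z + 2z**2)/(3 + z)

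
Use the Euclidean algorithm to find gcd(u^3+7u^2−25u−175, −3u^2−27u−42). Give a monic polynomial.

u+7

Euclidean algorithm in ℚ[u]:
  u^3+7u^2−25u−175 = (−(1/3)u+2/3)(−3u^2−27u−42) + (−21u−147)
  −3u^2−27u−42 = ((1/7)u+2/7)(−21u−147) + (0)
Last nonzero remainder: −21u−147. Dividing through by −21 gives the monic gcd u+7.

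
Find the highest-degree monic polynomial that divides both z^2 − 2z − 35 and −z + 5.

1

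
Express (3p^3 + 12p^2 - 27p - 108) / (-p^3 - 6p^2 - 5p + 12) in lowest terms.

(-3p + 9)/(p - 1)

By polynomial division,
  3p^3 + 12p^2 - 27p - 108 = (-3)(-p^3 - 6p^2 - 5p + 12) + (-6p^2 - 42p - 72)
  -p^3 - 6p^2 - 5p + 12 = ((1/6)p - 1/6)(-6p^2 - 42p - 72) + (0)
Last nonzero remainder: -6p^2 - 42p - 72. Dividing through by -6 gives the monic gcd p^2 + 7p + 12.
Cancel p^2 + 7p + 12 from numerator and denominator to get the reduced form.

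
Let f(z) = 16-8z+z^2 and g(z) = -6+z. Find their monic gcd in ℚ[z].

1

Apply the Euclidean algorithm:
  z^2-8z+16 = (z-2)(z-6) + (4)
  z-6 = ((1/4)z-3/2)(4) + (0)
The last nonzero remainder is the constant 4, so the polynomials are coprime and gcd = 1.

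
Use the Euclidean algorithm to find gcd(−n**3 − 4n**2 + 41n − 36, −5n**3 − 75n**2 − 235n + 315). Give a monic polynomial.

n**2 + 8n − 9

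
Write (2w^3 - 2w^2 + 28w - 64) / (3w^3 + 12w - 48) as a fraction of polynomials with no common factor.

(2w^2 + 2w + 32)/(3w^2 + 6w + 24)

By polynomial division,
  2w^3 - 2w^2 + 28w - 64 = (2/3)(3w^3 + 12w - 48) + (-2w^2 + 20w - 32)
  3w^3 + 12w - 48 = (-(3/2)w - 15)(-2w^2 + 20w - 32) + (264w - 528)
  -2w^2 + 20w - 32 = (-(1/132)w + 2/33)(264w - 528) + (0)
Last nonzero remainder: 264w - 528. Dividing through by 264 gives the monic gcd w - 2.
Cancel w - 2 from numerator and denominator to get the reduced form.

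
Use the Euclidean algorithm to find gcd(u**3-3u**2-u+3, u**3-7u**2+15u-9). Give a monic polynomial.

Repeated division with remainder:
  u**3-3u**2-u+3 = (u**3-7u**2+15u-9) + (4u**2-16u+12)
  u**3-7u**2+15u-9 = ((1/4)u-3/4)(4u**2-16u+12) + (0)
Last nonzero remainder: 4u**2-16u+12. Dividing through by 4 gives the monic gcd u**2-4u+3.

u**2-4u+3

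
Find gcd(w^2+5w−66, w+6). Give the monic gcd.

1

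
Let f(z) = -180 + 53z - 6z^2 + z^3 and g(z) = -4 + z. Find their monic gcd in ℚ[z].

-4 + z

By polynomial division,
  z^3 - 6z^2 + 53z - 180 = (z^2 - 2z + 45)(z - 4) + (0)
The last nonzero remainder z - 4 is already monic.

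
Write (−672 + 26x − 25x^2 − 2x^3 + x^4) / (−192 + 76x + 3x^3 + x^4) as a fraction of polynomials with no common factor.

(−7 + x)/(−2 + x)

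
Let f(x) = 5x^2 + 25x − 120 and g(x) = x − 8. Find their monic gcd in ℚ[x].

Repeated division with remainder:
  5x^2 + 25x − 120 = (5x + 65)(x − 8) + (400)
  x − 8 = ((1/400)x − 1/50)(400) + (0)
The last nonzero remainder is the constant 400, so the polynomials are coprime and gcd = 1.

1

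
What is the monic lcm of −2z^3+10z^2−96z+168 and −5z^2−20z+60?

Apply the Euclidean algorithm:
  −2z^3+10z^2−96z+168 = ((2/5)z−18/5)(−5z^2−20z+60) + (−192z+384)
  −5z^2−20z+60 = ((5/192)z+5/32)(−192z+384) + (0)
Last nonzero remainder: −192z+384. Dividing through by −192 gives the monic gcd z−2.
Then lcm(f, g) = f·g / gcd(f, g); expanding and making the result monic gives the answer.

z^4+z^3+18z^2+204z−504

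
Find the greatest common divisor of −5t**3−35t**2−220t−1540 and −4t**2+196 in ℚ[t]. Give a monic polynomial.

Repeated division with remainder:
  −5t**3−35t**2−220t−1540 = ((5/4)t+35/4)(−4t**2+196) + (−465t−3255)
  −4t**2+196 = ((4/465)t−28/465)(−465t−3255) + (0)
Last nonzero remainder: −465t−3255. Dividing through by −465 gives the monic gcd t+7.

t+7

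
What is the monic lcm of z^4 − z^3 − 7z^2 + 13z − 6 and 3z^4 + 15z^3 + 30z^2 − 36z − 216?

z^6 + 3z^5 + z^4 − 27z^3 − 38z^2 + 132z − 72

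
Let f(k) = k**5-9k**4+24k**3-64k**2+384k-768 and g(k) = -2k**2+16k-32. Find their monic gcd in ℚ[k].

By polynomial division,
  k**5-9k**4+24k**3-64k**2+384k-768 = (-(1/2)k**3+(1/2)k**2+24)(-2k**2+16k-32) + (0)
Last nonzero remainder: -2k**2+16k-32. Dividing through by -2 gives the monic gcd k**2-8k+16.

k**2-8k+16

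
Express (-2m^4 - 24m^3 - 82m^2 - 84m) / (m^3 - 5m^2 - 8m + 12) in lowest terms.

Apply the Euclidean algorithm:
  -2m^4 - 24m^3 - 82m^2 - 84m = (-2m - 34)(m^3 - 5m^2 - 8m + 12) + (-268m^2 - 332m + 408)
  m^3 - 5m^2 - 8m + 12 = (-(1/268)m + 209/8978)(-268m^2 - 332m + 408) + ((5616/4489)m + 11232/4489)
  -268m^2 - 332m + 408 = (-(300763/1404)m + 76313/468)((5616/4489)m + 11232/4489) + (0)
Last nonzero remainder: (5616/4489)m + 11232/4489. Dividing through by 5616/4489 gives the monic gcd m + 2.
Cancel m + 2 from numerator and denominator to get the reduced form.

(-2m^3 - 20m^2 - 42m)/(m^2 - 7m + 6)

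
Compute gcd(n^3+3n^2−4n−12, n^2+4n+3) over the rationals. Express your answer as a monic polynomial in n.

By polynomial division,
  n^3+3n^2−4n−12 = (n−1)(n^2+4n+3) + (−3n−9)
  n^2+4n+3 = (−(1/3)n−1/3)(−3n−9) + (0)
Last nonzero remainder: −3n−9. Dividing through by −3 gives the monic gcd n+3.

n+3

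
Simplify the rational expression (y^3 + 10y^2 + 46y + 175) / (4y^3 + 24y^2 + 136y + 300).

(y + 7)/(4y + 12)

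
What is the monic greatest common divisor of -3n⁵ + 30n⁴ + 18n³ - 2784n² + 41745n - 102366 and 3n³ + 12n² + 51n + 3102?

n³ + 4n² + 17n + 1034

By polynomial division,
  -3n⁵ + 30n⁴ + 18n³ - 2784n² + 41745n - 102366 = (-n² + 14n - 33)(3n³ + 12n² + 51n + 3102) + (0)
Last nonzero remainder: 3n³ + 12n² + 51n + 3102. Dividing through by 3 gives the monic gcd n³ + 4n² + 17n + 1034.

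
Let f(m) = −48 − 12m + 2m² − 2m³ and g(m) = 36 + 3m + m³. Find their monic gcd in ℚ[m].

12 − 3m + m²

Euclidean algorithm in ℚ[m]:
  −2m³ + 2m² − 12m − 48 = (−2)(m³ + 3m + 36) + (2m² − 6m + 24)
  m³ + 3m + 36 = ((1/2)m + 3/2)(2m² − 6m + 24) + (0)
Last nonzero remainder: 2m² − 6m + 24. Dividing through by 2 gives the monic gcd m² − 3m + 12.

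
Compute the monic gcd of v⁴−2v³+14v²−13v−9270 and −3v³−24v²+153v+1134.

Euclidean algorithm in ℚ[v]:
  v⁴−2v³+14v²−13v−9270 = (−(1/3)v+10/3)(−3v³−24v²+153v+1134) + (145v²−145v−13050)
  −3v³−24v²+153v+1134 = (−(3/145)v−27/145)(145v²−145v−13050) + (−144v−1296)
  145v²−145v−13050 = (−(145/144)v+725/72)(−144v−1296) + (0)
Last nonzero remainder: −144v−1296. Dividing through by −144 gives the monic gcd v+9.

v+9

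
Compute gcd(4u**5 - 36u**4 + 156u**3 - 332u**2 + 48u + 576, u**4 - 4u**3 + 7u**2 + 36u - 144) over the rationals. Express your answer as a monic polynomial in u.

u**3 - 7u**2 + 28u - 48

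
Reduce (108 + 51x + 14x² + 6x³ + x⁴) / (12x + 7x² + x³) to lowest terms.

(9 - x + x²)/(x)

Apply the Euclidean algorithm:
  x⁴ + 6x³ + 14x² + 51x + 108 = (x - 1)(x³ + 7x² + 12x) + (9x² + 63x + 108)
  x³ + 7x² + 12x = ((1/9)x)(9x² + 63x + 108) + (0)
Last nonzero remainder: 9x² + 63x + 108. Dividing through by 9 gives the monic gcd x² + 7x + 12.
Cancel x² + 7x + 12 from numerator and denominator to get the reduced form.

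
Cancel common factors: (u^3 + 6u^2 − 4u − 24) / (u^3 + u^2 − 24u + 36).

(u + 2)/(u − 3)

Apply the Euclidean algorithm:
  u^3 + 6u^2 − 4u − 24 = (u^3 + u^2 − 24u + 36) + (5u^2 + 20u − 60)
  u^3 + u^2 − 24u + 36 = ((1/5)u − 3/5)(5u^2 + 20u − 60) + (0)
Last nonzero remainder: 5u^2 + 20u − 60. Dividing through by 5 gives the monic gcd u^2 + 4u − 12.
Cancel u^2 + 4u − 12 from numerator and denominator to get the reduced form.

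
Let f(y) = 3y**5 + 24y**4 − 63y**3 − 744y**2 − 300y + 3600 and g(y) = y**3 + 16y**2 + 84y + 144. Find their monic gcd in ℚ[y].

y**2 + 10y + 24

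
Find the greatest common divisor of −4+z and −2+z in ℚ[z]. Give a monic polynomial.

1

Euclidean algorithm in ℚ[z]:
  z−4 = (z−2) + (−2)
  z−2 = (−(1/2)z+1)(−2) + (0)
The last nonzero remainder is the constant −2, so the polynomials are coprime and gcd = 1.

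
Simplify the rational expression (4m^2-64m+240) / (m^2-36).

(4m-40)/(m+6)

By polynomial division,
  4m^2-64m+240 = (4)(m^2-36) + (-64m+384)
  m^2-36 = (-(1/64)m-3/32)(-64m+384) + (0)
Last nonzero remainder: -64m+384. Dividing through by -64 gives the monic gcd m-6.
Cancel m-6 from numerator and denominator to get the reduced form.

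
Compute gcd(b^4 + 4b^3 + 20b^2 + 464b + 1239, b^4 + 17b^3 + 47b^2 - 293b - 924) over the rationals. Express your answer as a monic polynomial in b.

By polynomial division,
  b^4 + 4b^3 + 20b^2 + 464b + 1239 = (b^4 + 17b^3 + 47b^2 - 293b - 924) + (-13b^3 - 27b^2 + 757b + 2163)
  b^4 + 17b^3 + 47b^2 - 293b - 924 = (-(1/13)b - 194/169)(-13b^3 - 27b^2 + 757b + 2163) + ((12546/169)b^2 + (125460/169)b + 263466/169)
  -13b^3 - 27b^2 + 757b + 2163 = (-(2197/12546)b + 17407/12546)((12546/169)b^2 + (125460/169)b + 263466/169) + (0)
Last nonzero remainder: (12546/169)b^2 + (125460/169)b + 263466/169. Dividing through by 12546/169 gives the monic gcd b^2 + 10b + 21.

b^2 + 10b + 21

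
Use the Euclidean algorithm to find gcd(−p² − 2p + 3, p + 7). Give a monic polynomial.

1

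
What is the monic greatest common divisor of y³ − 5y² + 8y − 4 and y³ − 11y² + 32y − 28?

y² − 4y + 4

Repeated division with remainder:
  y³ − 5y² + 8y − 4 = (y³ − 11y² + 32y − 28) + (6y² − 24y + 24)
  y³ − 11y² + 32y − 28 = ((1/6)y − 7/6)(6y² − 24y + 24) + (0)
Last nonzero remainder: 6y² − 24y + 24. Dividing through by 6 gives the monic gcd y² − 4y + 4.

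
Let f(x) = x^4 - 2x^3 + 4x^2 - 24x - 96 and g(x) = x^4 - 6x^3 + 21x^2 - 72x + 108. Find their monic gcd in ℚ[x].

x^2 + 12

Euclidean algorithm in ℚ[x]:
  x^4 - 2x^3 + 4x^2 - 24x - 96 = (x^4 - 6x^3 + 21x^2 - 72x + 108) + (4x^3 - 17x^2 + 48x - 204)
  x^4 - 6x^3 + 21x^2 - 72x + 108 = ((1/4)x - 7/16)(4x^3 - 17x^2 + 48x - 204) + ((25/16)x^2 + 75/4)
  4x^3 - 17x^2 + 48x - 204 = ((64/25)x - 272/25)((25/16)x^2 + 75/4) + (0)
Last nonzero remainder: (25/16)x^2 + 75/4. Dividing through by 25/16 gives the monic gcd x^2 + 12.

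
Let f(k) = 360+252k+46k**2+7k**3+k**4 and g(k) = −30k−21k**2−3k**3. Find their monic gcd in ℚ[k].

Repeated division with remainder:
  k**4+7k**3+46k**2+252k+360 = (−(1/3)k)(−3k**3−21k**2−30k) + (36k**2+252k+360)
  −3k**3−21k**2−30k = (−(1/12)k)(36k**2+252k+360) + (0)
Last nonzero remainder: 36k**2+252k+360. Dividing through by 36 gives the monic gcd k**2+7k+10.

10+7k+k**2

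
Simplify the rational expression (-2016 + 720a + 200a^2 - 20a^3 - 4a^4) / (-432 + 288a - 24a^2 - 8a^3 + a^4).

By polynomial division,
  -4a^4 - 20a^3 + 200a^2 + 720a - 2016 = (-4)(a^4 - 8a^3 - 24a^2 + 288a - 432) + (-52a^3 + 104a^2 + 1872a - 3744)
  a^4 - 8a^3 - 24a^2 + 288a - 432 = (-(1/52)a + 3/26)(-52a^3 + 104a^2 + 1872a - 3744) + (0)
Last nonzero remainder: -52a^3 + 104a^2 + 1872a - 3744. Dividing through by -52 gives the monic gcd a^3 - 2a^2 - 36a + 72.
Cancel a^3 - 2a^2 - 36a + 72 from numerator and denominator to get the reduced form.

(-28 - 4a)/(-6 + a)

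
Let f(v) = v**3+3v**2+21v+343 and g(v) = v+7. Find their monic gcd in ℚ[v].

Apply the Euclidean algorithm:
  v**3+3v**2+21v+343 = (v**2-4v+49)(v+7) + (0)
The last nonzero remainder v+7 is already monic.

v+7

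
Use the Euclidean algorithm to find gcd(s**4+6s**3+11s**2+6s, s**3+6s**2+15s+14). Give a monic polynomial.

Apply the Euclidean algorithm:
  s**4+6s**3+11s**2+6s = (s)(s**3+6s**2+15s+14) + (-4s**2-8s)
  s**3+6s**2+15s+14 = (-(1/4)s-1)(-4s**2-8s) + (7s+14)
  -4s**2-8s = (-(4/7)s)(7s+14) + (0)
Last nonzero remainder: 7s+14. Dividing through by 7 gives the monic gcd s+2.

s+2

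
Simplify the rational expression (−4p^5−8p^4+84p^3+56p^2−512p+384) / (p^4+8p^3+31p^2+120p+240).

By polynomial division,
  −4p^5−8p^4+84p^3+56p^2−512p+384 = (−4p+24)(p^4+8p^3+31p^2+120p+240) + (16p^3−208p^2−2432p−5376)
  p^4+8p^3+31p^2+120p+240 = ((1/16)p+21/16)(16p^3−208p^2−2432p−5376) + (456p^2+3648p+7296)
  16p^3−208p^2−2432p−5376 = ((2/57)p−14/19)(456p^2+3648p+7296) + (0)
Last nonzero remainder: 456p^2+3648p+7296. Dividing through by 456 gives the monic gcd p^2+8p+16.
Cancel p^2+8p+16 from numerator and denominator to get the reduced form.

(−4p^3+24p^2−44p+24)/(p^2+15)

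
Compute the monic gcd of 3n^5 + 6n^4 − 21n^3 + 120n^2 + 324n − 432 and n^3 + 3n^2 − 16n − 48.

n^2 + 7n + 12

Repeated division with remainder:
  3n^5 + 6n^4 − 21n^3 + 120n^2 + 324n − 432 = (3n^2 − 3n + 36)(n^3 + 3n^2 − 16n − 48) + (108n^2 + 756n + 1296)
  n^3 + 3n^2 − 16n − 48 = ((1/108)n − 1/27)(108n^2 + 756n + 1296) + (0)
Last nonzero remainder: 108n^2 + 756n + 1296. Dividing through by 108 gives the monic gcd n^2 + 7n + 12.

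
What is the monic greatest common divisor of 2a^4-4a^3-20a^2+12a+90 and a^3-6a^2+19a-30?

a-3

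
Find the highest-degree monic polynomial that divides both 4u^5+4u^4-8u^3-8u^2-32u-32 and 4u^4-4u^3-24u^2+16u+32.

u^3+u^2-4u-4

Euclidean algorithm in ℚ[u]:
  4u^5+4u^4-8u^3-8u^2-32u-32 = (u+2)(4u^4-4u^3-24u^2+16u+32) + (24u^3+24u^2-96u-96)
  4u^4-4u^3-24u^2+16u+32 = ((1/6)u-1/3)(24u^3+24u^2-96u-96) + (0)
Last nonzero remainder: 24u^3+24u^2-96u-96. Dividing through by 24 gives the monic gcd u^3+u^2-4u-4.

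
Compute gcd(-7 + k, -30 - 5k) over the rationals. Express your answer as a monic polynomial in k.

1

Euclidean algorithm in ℚ[k]:
  k - 7 = (-1/5)(-5k - 30) + (-13)
  -5k - 30 = ((5/13)k + 30/13)(-13) + (0)
The last nonzero remainder is the constant -13, so the polynomials are coprime and gcd = 1.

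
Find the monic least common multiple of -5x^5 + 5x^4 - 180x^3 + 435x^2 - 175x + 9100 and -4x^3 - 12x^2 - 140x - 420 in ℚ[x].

x^6 + 2x^5 + 33x^4 + 21x^3 - 226x^2 - 1715x - 5460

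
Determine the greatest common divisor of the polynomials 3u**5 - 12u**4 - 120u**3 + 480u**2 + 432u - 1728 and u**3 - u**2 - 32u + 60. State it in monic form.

u**2 + 4u - 12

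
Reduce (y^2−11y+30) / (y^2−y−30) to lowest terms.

(y−5)/(y+5)

By polynomial division,
  y^2−11y+30 = (y^2−y−30) + (−10y+60)
  y^2−y−30 = (−(1/10)y−1/2)(−10y+60) + (0)
Last nonzero remainder: −10y+60. Dividing through by −10 gives the monic gcd y−6.
Cancel y−6 from numerator and denominator to get the reduced form.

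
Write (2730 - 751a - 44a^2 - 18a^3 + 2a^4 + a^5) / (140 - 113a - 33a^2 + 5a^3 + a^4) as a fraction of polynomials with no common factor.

(-78 + 17a + a^3)/(-4 + 3a + a^2)

Apply the Euclidean algorithm:
  a^5 + 2a^4 - 18a^3 - 44a^2 - 751a + 2730 = (a - 3)(a^4 + 5a^3 - 33a^2 - 113a + 140) + (30a^3 - 30a^2 - 1230a + 3150)
  a^4 + 5a^3 - 33a^2 - 113a + 140 = ((1/30)a + 1/5)(30a^3 - 30a^2 - 1230a + 3150) + (14a^2 + 28a - 490)
  30a^3 - 30a^2 - 1230a + 3150 = ((15/7)a - 45/7)(14a^2 + 28a - 490) + (0)
Last nonzero remainder: 14a^2 + 28a - 490. Dividing through by 14 gives the monic gcd a^2 + 2a - 35.
Cancel a^2 + 2a - 35 from numerator and denominator to get the reduced form.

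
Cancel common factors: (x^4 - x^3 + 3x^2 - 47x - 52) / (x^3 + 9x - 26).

(x^2 - 3x - 4)/(x - 2)

Repeated division with remainder:
  x^4 - x^3 + 3x^2 - 47x - 52 = (x - 1)(x^3 + 9x - 26) + (-6x^2 - 12x - 78)
  x^3 + 9x - 26 = (-(1/6)x + 1/3)(-6x^2 - 12x - 78) + (0)
Last nonzero remainder: -6x^2 - 12x - 78. Dividing through by -6 gives the monic gcd x^2 + 2x + 13.
Cancel x^2 + 2x + 13 from numerator and denominator to get the reduced form.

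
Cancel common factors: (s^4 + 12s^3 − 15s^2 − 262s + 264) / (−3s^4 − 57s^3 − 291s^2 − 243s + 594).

Euclidean algorithm in ℚ[s]:
  s^4 + 12s^3 − 15s^2 − 262s + 264 = (−1/3)(−3s^4 − 57s^3 − 291s^2 − 243s + 594) + (−7s^3 − 112s^2 − 343s + 462)
  −3s^4 − 57s^3 − 291s^2 − 243s + 594 = ((3/7)s + 9/7)(−7s^3 − 112s^2 − 343s + 462) + (0)
Last nonzero remainder: −7s^3 − 112s^2 − 343s + 462. Dividing through by −7 gives the monic gcd s^3 + 16s^2 + 49s − 66.
Cancel s^3 + 16s^2 + 49s − 66 from numerator and denominator to get the reduced form.

(−s + 4)/(3s + 9)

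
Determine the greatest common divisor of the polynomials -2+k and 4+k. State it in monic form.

Euclidean algorithm in ℚ[k]:
  k-2 = (k+4) + (-6)
  k+4 = (-(1/6)k-2/3)(-6) + (0)
The last nonzero remainder is the constant -6, so the polynomials are coprime and gcd = 1.

1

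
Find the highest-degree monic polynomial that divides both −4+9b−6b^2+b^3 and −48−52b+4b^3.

Repeated division with remainder:
  b^3−6b^2+9b−4 = (1/4)(4b^3−52b−48) + (−6b^2+22b+8)
  4b^3−52b−48 = (−(2/3)b−22/9)(−6b^2+22b+8) + ((64/9)b−256/9)
  −6b^2+22b+8 = (−(27/32)b−9/32)((64/9)b−256/9) + (0)
Last nonzero remainder: (64/9)b−256/9. Dividing through by 64/9 gives the monic gcd b−4.

−4+b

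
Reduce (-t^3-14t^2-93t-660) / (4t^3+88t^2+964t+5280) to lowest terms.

Apply the Euclidean algorithm:
  -t^3-14t^2-93t-660 = (-1/4)(4t^3+88t^2+964t+5280) + (8t^2+148t+660)
  4t^3+88t^2+964t+5280 = ((1/2)t+7/4)(8t^2+148t+660) + (375t+4125)
  8t^2+148t+660 = ((8/375)t+4/25)(375t+4125) + (0)
Last nonzero remainder: 375t+4125. Dividing through by 375 gives the monic gcd t+11.
Cancel t+11 from numerator and denominator to get the reduced form.

(-t^2-3t-60)/(4t^2+44t+480)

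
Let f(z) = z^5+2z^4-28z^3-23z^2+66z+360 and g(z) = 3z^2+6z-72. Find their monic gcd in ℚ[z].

z^2+2z-24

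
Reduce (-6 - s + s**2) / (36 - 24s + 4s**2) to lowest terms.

Euclidean algorithm in ℚ[s]:
  s**2 - s - 6 = (1/4)(4s**2 - 24s + 36) + (5s - 15)
  4s**2 - 24s + 36 = ((4/5)s - 12/5)(5s - 15) + (0)
Last nonzero remainder: 5s - 15. Dividing through by 5 gives the monic gcd s - 3.
Cancel s - 3 from numerator and denominator to get the reduced form.

(2 + s)/(-12 + 4s)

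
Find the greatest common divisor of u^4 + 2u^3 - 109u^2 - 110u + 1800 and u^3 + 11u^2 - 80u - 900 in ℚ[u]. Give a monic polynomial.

u^2 + u - 90

Repeated division with remainder:
  u^4 + 2u^3 - 109u^2 - 110u + 1800 = (u - 9)(u^3 + 11u^2 - 80u - 900) + (70u^2 + 70u - 6300)
  u^3 + 11u^2 - 80u - 900 = ((1/70)u + 1/7)(70u^2 + 70u - 6300) + (0)
Last nonzero remainder: 70u^2 + 70u - 6300. Dividing through by 70 gives the monic gcd u^2 + u - 90.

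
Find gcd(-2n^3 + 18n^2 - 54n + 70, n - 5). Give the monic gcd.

n - 5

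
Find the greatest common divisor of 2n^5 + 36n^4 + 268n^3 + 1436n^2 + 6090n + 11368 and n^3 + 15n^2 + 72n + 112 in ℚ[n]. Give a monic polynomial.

n^2 + 11n + 28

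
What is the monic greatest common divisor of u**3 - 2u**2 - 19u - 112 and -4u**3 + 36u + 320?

u**2 + 5u + 16

By polynomial division,
  u**3 - 2u**2 - 19u - 112 = (-1/4)(-4u**3 + 36u + 320) + (-2u**2 - 10u - 32)
  -4u**3 + 36u + 320 = (2u - 10)(-2u**2 - 10u - 32) + (0)
Last nonzero remainder: -2u**2 - 10u - 32. Dividing through by -2 gives the monic gcd u**2 + 5u + 16.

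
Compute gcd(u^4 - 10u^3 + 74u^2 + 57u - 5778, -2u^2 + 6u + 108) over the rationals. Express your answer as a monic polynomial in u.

Apply the Euclidean algorithm:
  u^4 - 10u^3 + 74u^2 + 57u - 5778 = (-(1/2)u^2 + (7/2)u - 107/2)(-2u^2 + 6u + 108) + (0)
Last nonzero remainder: -2u^2 + 6u + 108. Dividing through by -2 gives the monic gcd u^2 - 3u - 54.

u^2 - 3u - 54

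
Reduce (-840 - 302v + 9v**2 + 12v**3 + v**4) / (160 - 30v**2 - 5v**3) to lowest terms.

Euclidean algorithm in ℚ[v]:
  v**4 + 12v**3 + 9v**2 - 302v - 840 = (-(1/5)v - 6/5)(-5v**3 - 30v**2 + 160) + (-27v**2 - 270v - 648)
  -5v**3 - 30v**2 + 160 = ((5/27)v - 20/27)(-27v**2 - 270v - 648) + (-80v - 320)
  -27v**2 - 270v - 648 = ((27/80)v + 81/40)(-80v - 320) + (0)
Last nonzero remainder: -80v - 320. Dividing through by -80 gives the monic gcd v + 4.
Cancel v + 4 from numerator and denominator to get the reduced form.

(210 + 23v - 8v**2 - v**3)/(-40 + 10v + 5v**2)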